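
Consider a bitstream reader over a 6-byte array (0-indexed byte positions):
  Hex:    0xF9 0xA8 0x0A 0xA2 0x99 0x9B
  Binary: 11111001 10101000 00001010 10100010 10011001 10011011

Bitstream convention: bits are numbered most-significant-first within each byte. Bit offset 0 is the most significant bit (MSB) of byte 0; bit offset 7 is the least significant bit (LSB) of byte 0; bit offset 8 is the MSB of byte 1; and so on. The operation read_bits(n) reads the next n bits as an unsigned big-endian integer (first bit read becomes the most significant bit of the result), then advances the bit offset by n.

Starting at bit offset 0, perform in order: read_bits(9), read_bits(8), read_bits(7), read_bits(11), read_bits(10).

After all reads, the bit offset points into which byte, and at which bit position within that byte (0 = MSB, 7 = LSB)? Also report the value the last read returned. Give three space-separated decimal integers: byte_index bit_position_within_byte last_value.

Answer: 5 5 819

Derivation:
Read 1: bits[0:9] width=9 -> value=499 (bin 111110011); offset now 9 = byte 1 bit 1; 39 bits remain
Read 2: bits[9:17] width=8 -> value=80 (bin 01010000); offset now 17 = byte 2 bit 1; 31 bits remain
Read 3: bits[17:24] width=7 -> value=10 (bin 0001010); offset now 24 = byte 3 bit 0; 24 bits remain
Read 4: bits[24:35] width=11 -> value=1300 (bin 10100010100); offset now 35 = byte 4 bit 3; 13 bits remain
Read 5: bits[35:45] width=10 -> value=819 (bin 1100110011); offset now 45 = byte 5 bit 5; 3 bits remain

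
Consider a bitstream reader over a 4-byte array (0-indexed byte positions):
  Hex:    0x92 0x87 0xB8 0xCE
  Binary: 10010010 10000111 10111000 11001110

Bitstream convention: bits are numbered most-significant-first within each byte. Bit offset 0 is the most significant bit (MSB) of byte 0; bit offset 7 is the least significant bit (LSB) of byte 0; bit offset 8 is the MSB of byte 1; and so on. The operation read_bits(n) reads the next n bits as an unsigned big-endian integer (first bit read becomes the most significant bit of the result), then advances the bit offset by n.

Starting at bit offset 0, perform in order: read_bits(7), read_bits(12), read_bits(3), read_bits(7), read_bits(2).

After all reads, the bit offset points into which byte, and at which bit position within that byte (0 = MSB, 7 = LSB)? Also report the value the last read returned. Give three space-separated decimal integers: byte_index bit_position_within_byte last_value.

Answer: 3 7 3

Derivation:
Read 1: bits[0:7] width=7 -> value=73 (bin 1001001); offset now 7 = byte 0 bit 7; 25 bits remain
Read 2: bits[7:19] width=12 -> value=1085 (bin 010000111101); offset now 19 = byte 2 bit 3; 13 bits remain
Read 3: bits[19:22] width=3 -> value=6 (bin 110); offset now 22 = byte 2 bit 6; 10 bits remain
Read 4: bits[22:29] width=7 -> value=25 (bin 0011001); offset now 29 = byte 3 bit 5; 3 bits remain
Read 5: bits[29:31] width=2 -> value=3 (bin 11); offset now 31 = byte 3 bit 7; 1 bits remain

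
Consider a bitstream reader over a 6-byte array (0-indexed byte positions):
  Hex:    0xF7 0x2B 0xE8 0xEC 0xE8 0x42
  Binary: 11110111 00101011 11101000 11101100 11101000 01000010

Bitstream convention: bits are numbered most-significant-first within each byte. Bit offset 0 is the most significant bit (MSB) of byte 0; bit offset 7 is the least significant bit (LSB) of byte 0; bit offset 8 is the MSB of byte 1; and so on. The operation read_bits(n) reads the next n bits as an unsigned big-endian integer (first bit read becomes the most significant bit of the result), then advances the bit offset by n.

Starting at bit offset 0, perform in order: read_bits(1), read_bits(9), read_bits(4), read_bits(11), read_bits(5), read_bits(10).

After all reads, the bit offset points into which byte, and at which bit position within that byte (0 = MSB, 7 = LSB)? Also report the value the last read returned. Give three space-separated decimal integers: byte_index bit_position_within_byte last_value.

Read 1: bits[0:1] width=1 -> value=1 (bin 1); offset now 1 = byte 0 bit 1; 47 bits remain
Read 2: bits[1:10] width=9 -> value=476 (bin 111011100); offset now 10 = byte 1 bit 2; 38 bits remain
Read 3: bits[10:14] width=4 -> value=10 (bin 1010); offset now 14 = byte 1 bit 6; 34 bits remain
Read 4: bits[14:25] width=11 -> value=2001 (bin 11111010001); offset now 25 = byte 3 bit 1; 23 bits remain
Read 5: bits[25:30] width=5 -> value=27 (bin 11011); offset now 30 = byte 3 bit 6; 18 bits remain
Read 6: bits[30:40] width=10 -> value=232 (bin 0011101000); offset now 40 = byte 5 bit 0; 8 bits remain

Answer: 5 0 232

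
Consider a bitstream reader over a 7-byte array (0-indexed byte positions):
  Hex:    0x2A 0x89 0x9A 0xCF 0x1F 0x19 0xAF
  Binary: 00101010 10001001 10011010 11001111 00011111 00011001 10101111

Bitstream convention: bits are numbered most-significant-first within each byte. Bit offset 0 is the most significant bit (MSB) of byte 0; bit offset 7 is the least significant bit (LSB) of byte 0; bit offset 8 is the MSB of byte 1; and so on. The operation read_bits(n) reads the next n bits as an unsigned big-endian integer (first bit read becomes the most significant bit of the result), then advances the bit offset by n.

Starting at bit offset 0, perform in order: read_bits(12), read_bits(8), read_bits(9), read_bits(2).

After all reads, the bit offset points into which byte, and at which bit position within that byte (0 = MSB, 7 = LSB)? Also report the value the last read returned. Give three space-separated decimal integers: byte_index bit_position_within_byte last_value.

Read 1: bits[0:12] width=12 -> value=680 (bin 001010101000); offset now 12 = byte 1 bit 4; 44 bits remain
Read 2: bits[12:20] width=8 -> value=153 (bin 10011001); offset now 20 = byte 2 bit 4; 36 bits remain
Read 3: bits[20:29] width=9 -> value=345 (bin 101011001); offset now 29 = byte 3 bit 5; 27 bits remain
Read 4: bits[29:31] width=2 -> value=3 (bin 11); offset now 31 = byte 3 bit 7; 25 bits remain

Answer: 3 7 3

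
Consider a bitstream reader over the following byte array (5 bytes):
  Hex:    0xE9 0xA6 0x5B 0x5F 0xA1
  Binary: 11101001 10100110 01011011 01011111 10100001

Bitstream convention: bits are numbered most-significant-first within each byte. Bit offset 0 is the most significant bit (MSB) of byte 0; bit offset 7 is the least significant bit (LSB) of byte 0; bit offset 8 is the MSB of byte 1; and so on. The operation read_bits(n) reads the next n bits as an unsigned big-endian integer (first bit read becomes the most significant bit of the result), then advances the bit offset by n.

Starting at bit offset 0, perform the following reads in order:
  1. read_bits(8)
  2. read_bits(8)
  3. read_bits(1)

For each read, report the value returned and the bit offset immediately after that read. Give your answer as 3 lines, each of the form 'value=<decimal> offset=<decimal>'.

Read 1: bits[0:8] width=8 -> value=233 (bin 11101001); offset now 8 = byte 1 bit 0; 32 bits remain
Read 2: bits[8:16] width=8 -> value=166 (bin 10100110); offset now 16 = byte 2 bit 0; 24 bits remain
Read 3: bits[16:17] width=1 -> value=0 (bin 0); offset now 17 = byte 2 bit 1; 23 bits remain

Answer: value=233 offset=8
value=166 offset=16
value=0 offset=17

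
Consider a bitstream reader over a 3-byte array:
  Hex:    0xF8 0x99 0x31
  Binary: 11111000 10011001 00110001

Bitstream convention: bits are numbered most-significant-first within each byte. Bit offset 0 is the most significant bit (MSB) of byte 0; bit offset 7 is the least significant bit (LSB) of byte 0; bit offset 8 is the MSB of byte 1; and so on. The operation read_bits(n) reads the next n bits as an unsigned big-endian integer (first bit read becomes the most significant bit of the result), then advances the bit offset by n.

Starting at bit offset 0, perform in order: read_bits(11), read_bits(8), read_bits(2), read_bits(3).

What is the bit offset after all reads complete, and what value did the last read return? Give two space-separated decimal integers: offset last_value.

Answer: 24 1

Derivation:
Read 1: bits[0:11] width=11 -> value=1988 (bin 11111000100); offset now 11 = byte 1 bit 3; 13 bits remain
Read 2: bits[11:19] width=8 -> value=201 (bin 11001001); offset now 19 = byte 2 bit 3; 5 bits remain
Read 3: bits[19:21] width=2 -> value=2 (bin 10); offset now 21 = byte 2 bit 5; 3 bits remain
Read 4: bits[21:24] width=3 -> value=1 (bin 001); offset now 24 = byte 3 bit 0; 0 bits remain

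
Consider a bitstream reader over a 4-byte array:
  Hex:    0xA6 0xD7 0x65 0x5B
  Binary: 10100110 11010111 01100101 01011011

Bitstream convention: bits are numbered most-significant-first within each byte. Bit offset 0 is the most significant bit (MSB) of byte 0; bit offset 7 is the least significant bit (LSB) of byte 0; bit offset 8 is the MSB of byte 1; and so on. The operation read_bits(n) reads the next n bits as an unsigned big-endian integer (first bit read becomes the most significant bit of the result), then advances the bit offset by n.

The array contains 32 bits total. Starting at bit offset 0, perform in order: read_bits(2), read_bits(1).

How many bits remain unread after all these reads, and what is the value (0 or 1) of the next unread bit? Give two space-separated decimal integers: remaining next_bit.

Answer: 29 0

Derivation:
Read 1: bits[0:2] width=2 -> value=2 (bin 10); offset now 2 = byte 0 bit 2; 30 bits remain
Read 2: bits[2:3] width=1 -> value=1 (bin 1); offset now 3 = byte 0 bit 3; 29 bits remain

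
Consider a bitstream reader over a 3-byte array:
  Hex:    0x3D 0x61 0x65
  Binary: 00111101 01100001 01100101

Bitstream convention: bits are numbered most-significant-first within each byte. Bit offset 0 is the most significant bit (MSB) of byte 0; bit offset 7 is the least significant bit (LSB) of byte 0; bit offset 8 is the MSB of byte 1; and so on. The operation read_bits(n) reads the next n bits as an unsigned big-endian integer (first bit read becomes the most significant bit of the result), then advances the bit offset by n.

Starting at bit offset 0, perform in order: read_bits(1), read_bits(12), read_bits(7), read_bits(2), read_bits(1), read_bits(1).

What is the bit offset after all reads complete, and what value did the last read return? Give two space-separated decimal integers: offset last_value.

Answer: 24 1

Derivation:
Read 1: bits[0:1] width=1 -> value=0 (bin 0); offset now 1 = byte 0 bit 1; 23 bits remain
Read 2: bits[1:13] width=12 -> value=1964 (bin 011110101100); offset now 13 = byte 1 bit 5; 11 bits remain
Read 3: bits[13:20] width=7 -> value=22 (bin 0010110); offset now 20 = byte 2 bit 4; 4 bits remain
Read 4: bits[20:22] width=2 -> value=1 (bin 01); offset now 22 = byte 2 bit 6; 2 bits remain
Read 5: bits[22:23] width=1 -> value=0 (bin 0); offset now 23 = byte 2 bit 7; 1 bits remain
Read 6: bits[23:24] width=1 -> value=1 (bin 1); offset now 24 = byte 3 bit 0; 0 bits remain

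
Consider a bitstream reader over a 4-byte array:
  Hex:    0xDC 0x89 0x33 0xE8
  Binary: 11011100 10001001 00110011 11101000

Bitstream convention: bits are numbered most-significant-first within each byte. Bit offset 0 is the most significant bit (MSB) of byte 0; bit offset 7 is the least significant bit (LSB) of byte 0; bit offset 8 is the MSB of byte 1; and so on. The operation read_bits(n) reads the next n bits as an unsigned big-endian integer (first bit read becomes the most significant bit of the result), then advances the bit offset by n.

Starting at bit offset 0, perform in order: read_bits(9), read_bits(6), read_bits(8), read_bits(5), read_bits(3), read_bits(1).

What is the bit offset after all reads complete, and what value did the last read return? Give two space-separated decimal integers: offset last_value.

Read 1: bits[0:9] width=9 -> value=441 (bin 110111001); offset now 9 = byte 1 bit 1; 23 bits remain
Read 2: bits[9:15] width=6 -> value=4 (bin 000100); offset now 15 = byte 1 bit 7; 17 bits remain
Read 3: bits[15:23] width=8 -> value=153 (bin 10011001); offset now 23 = byte 2 bit 7; 9 bits remain
Read 4: bits[23:28] width=5 -> value=30 (bin 11110); offset now 28 = byte 3 bit 4; 4 bits remain
Read 5: bits[28:31] width=3 -> value=4 (bin 100); offset now 31 = byte 3 bit 7; 1 bits remain
Read 6: bits[31:32] width=1 -> value=0 (bin 0); offset now 32 = byte 4 bit 0; 0 bits remain

Answer: 32 0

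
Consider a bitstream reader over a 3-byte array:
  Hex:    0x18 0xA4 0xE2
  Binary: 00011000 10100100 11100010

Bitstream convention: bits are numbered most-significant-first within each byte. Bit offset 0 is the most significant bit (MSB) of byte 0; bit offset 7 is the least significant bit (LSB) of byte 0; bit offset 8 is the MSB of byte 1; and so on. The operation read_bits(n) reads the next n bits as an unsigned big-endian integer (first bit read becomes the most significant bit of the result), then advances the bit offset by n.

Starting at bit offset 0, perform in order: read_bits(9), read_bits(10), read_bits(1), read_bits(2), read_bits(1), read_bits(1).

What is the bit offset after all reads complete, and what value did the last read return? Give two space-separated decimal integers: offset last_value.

Answer: 24 0

Derivation:
Read 1: bits[0:9] width=9 -> value=49 (bin 000110001); offset now 9 = byte 1 bit 1; 15 bits remain
Read 2: bits[9:19] width=10 -> value=295 (bin 0100100111); offset now 19 = byte 2 bit 3; 5 bits remain
Read 3: bits[19:20] width=1 -> value=0 (bin 0); offset now 20 = byte 2 bit 4; 4 bits remain
Read 4: bits[20:22] width=2 -> value=0 (bin 00); offset now 22 = byte 2 bit 6; 2 bits remain
Read 5: bits[22:23] width=1 -> value=1 (bin 1); offset now 23 = byte 2 bit 7; 1 bits remain
Read 6: bits[23:24] width=1 -> value=0 (bin 0); offset now 24 = byte 3 bit 0; 0 bits remain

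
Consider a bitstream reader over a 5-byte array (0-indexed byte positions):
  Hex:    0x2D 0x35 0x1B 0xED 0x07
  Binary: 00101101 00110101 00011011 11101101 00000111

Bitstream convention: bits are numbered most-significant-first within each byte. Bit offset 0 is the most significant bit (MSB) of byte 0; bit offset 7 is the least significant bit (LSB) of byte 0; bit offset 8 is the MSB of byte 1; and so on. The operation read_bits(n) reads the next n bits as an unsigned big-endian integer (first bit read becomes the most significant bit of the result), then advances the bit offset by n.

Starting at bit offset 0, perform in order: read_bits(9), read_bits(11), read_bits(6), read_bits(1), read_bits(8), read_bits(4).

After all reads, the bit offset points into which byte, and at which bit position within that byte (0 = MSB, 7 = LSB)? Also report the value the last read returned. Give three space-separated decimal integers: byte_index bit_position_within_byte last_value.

Answer: 4 7 3

Derivation:
Read 1: bits[0:9] width=9 -> value=90 (bin 001011010); offset now 9 = byte 1 bit 1; 31 bits remain
Read 2: bits[9:20] width=11 -> value=849 (bin 01101010001); offset now 20 = byte 2 bit 4; 20 bits remain
Read 3: bits[20:26] width=6 -> value=47 (bin 101111); offset now 26 = byte 3 bit 2; 14 bits remain
Read 4: bits[26:27] width=1 -> value=1 (bin 1); offset now 27 = byte 3 bit 3; 13 bits remain
Read 5: bits[27:35] width=8 -> value=104 (bin 01101000); offset now 35 = byte 4 bit 3; 5 bits remain
Read 6: bits[35:39] width=4 -> value=3 (bin 0011); offset now 39 = byte 4 bit 7; 1 bits remain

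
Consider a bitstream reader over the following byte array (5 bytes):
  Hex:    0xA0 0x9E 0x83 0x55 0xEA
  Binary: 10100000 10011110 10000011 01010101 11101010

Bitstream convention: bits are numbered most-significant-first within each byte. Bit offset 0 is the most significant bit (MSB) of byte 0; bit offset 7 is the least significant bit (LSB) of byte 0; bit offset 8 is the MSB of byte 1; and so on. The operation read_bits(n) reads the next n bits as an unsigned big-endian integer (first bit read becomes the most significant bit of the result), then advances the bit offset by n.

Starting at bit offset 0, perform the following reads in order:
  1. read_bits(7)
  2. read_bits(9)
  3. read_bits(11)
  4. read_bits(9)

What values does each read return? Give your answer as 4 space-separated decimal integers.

Answer: 80 158 1050 350

Derivation:
Read 1: bits[0:7] width=7 -> value=80 (bin 1010000); offset now 7 = byte 0 bit 7; 33 bits remain
Read 2: bits[7:16] width=9 -> value=158 (bin 010011110); offset now 16 = byte 2 bit 0; 24 bits remain
Read 3: bits[16:27] width=11 -> value=1050 (bin 10000011010); offset now 27 = byte 3 bit 3; 13 bits remain
Read 4: bits[27:36] width=9 -> value=350 (bin 101011110); offset now 36 = byte 4 bit 4; 4 bits remain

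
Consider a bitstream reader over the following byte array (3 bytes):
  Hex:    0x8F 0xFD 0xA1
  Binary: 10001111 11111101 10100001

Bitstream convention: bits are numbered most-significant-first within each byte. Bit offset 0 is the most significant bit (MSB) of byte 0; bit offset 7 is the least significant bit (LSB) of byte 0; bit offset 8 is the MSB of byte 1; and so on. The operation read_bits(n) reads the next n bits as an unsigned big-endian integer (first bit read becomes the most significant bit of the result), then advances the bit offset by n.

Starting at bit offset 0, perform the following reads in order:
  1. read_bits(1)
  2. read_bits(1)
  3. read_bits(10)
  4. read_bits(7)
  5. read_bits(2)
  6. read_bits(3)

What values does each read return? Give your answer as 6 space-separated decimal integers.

Read 1: bits[0:1] width=1 -> value=1 (bin 1); offset now 1 = byte 0 bit 1; 23 bits remain
Read 2: bits[1:2] width=1 -> value=0 (bin 0); offset now 2 = byte 0 bit 2; 22 bits remain
Read 3: bits[2:12] width=10 -> value=255 (bin 0011111111); offset now 12 = byte 1 bit 4; 12 bits remain
Read 4: bits[12:19] width=7 -> value=109 (bin 1101101); offset now 19 = byte 2 bit 3; 5 bits remain
Read 5: bits[19:21] width=2 -> value=0 (bin 00); offset now 21 = byte 2 bit 5; 3 bits remain
Read 6: bits[21:24] width=3 -> value=1 (bin 001); offset now 24 = byte 3 bit 0; 0 bits remain

Answer: 1 0 255 109 0 1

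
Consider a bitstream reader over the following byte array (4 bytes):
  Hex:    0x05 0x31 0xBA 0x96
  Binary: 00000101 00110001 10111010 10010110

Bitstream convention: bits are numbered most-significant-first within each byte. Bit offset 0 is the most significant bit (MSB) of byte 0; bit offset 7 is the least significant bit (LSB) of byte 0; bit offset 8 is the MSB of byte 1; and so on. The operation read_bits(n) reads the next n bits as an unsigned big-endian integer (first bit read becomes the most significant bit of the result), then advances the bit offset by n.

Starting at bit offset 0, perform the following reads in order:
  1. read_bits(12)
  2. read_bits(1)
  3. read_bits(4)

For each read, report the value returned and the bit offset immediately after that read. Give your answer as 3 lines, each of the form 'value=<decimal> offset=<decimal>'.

Answer: value=83 offset=12
value=0 offset=13
value=3 offset=17

Derivation:
Read 1: bits[0:12] width=12 -> value=83 (bin 000001010011); offset now 12 = byte 1 bit 4; 20 bits remain
Read 2: bits[12:13] width=1 -> value=0 (bin 0); offset now 13 = byte 1 bit 5; 19 bits remain
Read 3: bits[13:17] width=4 -> value=3 (bin 0011); offset now 17 = byte 2 bit 1; 15 bits remain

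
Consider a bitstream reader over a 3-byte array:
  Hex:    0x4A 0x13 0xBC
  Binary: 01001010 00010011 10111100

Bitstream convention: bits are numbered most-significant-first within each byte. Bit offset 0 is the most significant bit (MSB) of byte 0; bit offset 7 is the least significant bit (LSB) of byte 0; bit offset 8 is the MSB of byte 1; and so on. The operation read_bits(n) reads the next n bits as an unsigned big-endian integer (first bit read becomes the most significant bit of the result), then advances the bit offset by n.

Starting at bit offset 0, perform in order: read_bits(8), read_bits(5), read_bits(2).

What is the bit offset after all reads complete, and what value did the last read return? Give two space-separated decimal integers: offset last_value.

Read 1: bits[0:8] width=8 -> value=74 (bin 01001010); offset now 8 = byte 1 bit 0; 16 bits remain
Read 2: bits[8:13] width=5 -> value=2 (bin 00010); offset now 13 = byte 1 bit 5; 11 bits remain
Read 3: bits[13:15] width=2 -> value=1 (bin 01); offset now 15 = byte 1 bit 7; 9 bits remain

Answer: 15 1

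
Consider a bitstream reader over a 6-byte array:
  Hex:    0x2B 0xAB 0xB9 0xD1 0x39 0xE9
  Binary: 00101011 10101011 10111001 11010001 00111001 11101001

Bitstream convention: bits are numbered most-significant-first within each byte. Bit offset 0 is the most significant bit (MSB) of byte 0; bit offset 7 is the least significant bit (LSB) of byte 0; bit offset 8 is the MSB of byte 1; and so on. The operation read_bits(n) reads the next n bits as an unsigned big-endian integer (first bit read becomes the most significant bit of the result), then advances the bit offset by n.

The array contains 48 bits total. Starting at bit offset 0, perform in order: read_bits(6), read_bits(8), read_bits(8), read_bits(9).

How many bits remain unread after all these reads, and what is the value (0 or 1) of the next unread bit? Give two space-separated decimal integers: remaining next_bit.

Read 1: bits[0:6] width=6 -> value=10 (bin 001010); offset now 6 = byte 0 bit 6; 42 bits remain
Read 2: bits[6:14] width=8 -> value=234 (bin 11101010); offset now 14 = byte 1 bit 6; 34 bits remain
Read 3: bits[14:22] width=8 -> value=238 (bin 11101110); offset now 22 = byte 2 bit 6; 26 bits remain
Read 4: bits[22:31] width=9 -> value=232 (bin 011101000); offset now 31 = byte 3 bit 7; 17 bits remain

Answer: 17 1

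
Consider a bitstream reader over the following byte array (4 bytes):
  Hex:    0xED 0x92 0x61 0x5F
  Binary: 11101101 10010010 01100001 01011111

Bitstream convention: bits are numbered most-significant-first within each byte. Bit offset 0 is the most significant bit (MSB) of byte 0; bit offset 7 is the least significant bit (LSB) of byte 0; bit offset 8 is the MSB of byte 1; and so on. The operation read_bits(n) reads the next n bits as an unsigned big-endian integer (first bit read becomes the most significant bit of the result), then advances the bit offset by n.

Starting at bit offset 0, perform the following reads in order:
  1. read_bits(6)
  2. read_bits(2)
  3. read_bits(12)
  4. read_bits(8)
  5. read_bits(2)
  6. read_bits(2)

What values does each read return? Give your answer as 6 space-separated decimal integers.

Read 1: bits[0:6] width=6 -> value=59 (bin 111011); offset now 6 = byte 0 bit 6; 26 bits remain
Read 2: bits[6:8] width=2 -> value=1 (bin 01); offset now 8 = byte 1 bit 0; 24 bits remain
Read 3: bits[8:20] width=12 -> value=2342 (bin 100100100110); offset now 20 = byte 2 bit 4; 12 bits remain
Read 4: bits[20:28] width=8 -> value=21 (bin 00010101); offset now 28 = byte 3 bit 4; 4 bits remain
Read 5: bits[28:30] width=2 -> value=3 (bin 11); offset now 30 = byte 3 bit 6; 2 bits remain
Read 6: bits[30:32] width=2 -> value=3 (bin 11); offset now 32 = byte 4 bit 0; 0 bits remain

Answer: 59 1 2342 21 3 3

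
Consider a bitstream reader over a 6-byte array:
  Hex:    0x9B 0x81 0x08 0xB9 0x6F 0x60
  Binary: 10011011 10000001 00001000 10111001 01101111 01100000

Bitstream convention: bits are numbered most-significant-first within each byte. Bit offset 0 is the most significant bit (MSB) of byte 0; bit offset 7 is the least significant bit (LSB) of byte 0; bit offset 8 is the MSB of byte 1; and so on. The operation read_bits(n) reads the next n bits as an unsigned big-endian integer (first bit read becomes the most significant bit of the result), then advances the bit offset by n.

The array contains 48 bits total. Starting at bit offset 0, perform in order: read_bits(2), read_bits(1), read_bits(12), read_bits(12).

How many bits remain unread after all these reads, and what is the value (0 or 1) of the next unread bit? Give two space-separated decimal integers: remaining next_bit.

Read 1: bits[0:2] width=2 -> value=2 (bin 10); offset now 2 = byte 0 bit 2; 46 bits remain
Read 2: bits[2:3] width=1 -> value=0 (bin 0); offset now 3 = byte 0 bit 3; 45 bits remain
Read 3: bits[3:15] width=12 -> value=3520 (bin 110111000000); offset now 15 = byte 1 bit 7; 33 bits remain
Read 4: bits[15:27] width=12 -> value=2117 (bin 100001000101); offset now 27 = byte 3 bit 3; 21 bits remain

Answer: 21 1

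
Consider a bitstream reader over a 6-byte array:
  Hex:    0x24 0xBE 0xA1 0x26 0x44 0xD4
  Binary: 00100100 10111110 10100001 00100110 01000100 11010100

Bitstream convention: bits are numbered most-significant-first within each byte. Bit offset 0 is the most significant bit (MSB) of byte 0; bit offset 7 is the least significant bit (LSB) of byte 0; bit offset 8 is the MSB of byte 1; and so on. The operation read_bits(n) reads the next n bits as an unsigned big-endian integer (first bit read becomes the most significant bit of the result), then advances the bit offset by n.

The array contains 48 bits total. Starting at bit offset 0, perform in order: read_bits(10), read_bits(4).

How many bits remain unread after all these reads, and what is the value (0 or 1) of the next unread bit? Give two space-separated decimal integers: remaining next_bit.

Read 1: bits[0:10] width=10 -> value=146 (bin 0010010010); offset now 10 = byte 1 bit 2; 38 bits remain
Read 2: bits[10:14] width=4 -> value=15 (bin 1111); offset now 14 = byte 1 bit 6; 34 bits remain

Answer: 34 1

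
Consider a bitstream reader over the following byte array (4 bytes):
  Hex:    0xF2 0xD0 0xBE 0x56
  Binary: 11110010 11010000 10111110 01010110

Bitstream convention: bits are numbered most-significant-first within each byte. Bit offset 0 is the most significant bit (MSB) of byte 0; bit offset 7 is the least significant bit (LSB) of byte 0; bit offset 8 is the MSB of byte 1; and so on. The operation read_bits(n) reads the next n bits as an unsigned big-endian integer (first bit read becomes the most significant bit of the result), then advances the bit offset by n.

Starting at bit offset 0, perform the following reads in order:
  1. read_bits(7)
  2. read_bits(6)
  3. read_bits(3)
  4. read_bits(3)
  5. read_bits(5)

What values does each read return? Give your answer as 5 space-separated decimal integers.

Read 1: bits[0:7] width=7 -> value=121 (bin 1111001); offset now 7 = byte 0 bit 7; 25 bits remain
Read 2: bits[7:13] width=6 -> value=26 (bin 011010); offset now 13 = byte 1 bit 5; 19 bits remain
Read 3: bits[13:16] width=3 -> value=0 (bin 000); offset now 16 = byte 2 bit 0; 16 bits remain
Read 4: bits[16:19] width=3 -> value=5 (bin 101); offset now 19 = byte 2 bit 3; 13 bits remain
Read 5: bits[19:24] width=5 -> value=30 (bin 11110); offset now 24 = byte 3 bit 0; 8 bits remain

Answer: 121 26 0 5 30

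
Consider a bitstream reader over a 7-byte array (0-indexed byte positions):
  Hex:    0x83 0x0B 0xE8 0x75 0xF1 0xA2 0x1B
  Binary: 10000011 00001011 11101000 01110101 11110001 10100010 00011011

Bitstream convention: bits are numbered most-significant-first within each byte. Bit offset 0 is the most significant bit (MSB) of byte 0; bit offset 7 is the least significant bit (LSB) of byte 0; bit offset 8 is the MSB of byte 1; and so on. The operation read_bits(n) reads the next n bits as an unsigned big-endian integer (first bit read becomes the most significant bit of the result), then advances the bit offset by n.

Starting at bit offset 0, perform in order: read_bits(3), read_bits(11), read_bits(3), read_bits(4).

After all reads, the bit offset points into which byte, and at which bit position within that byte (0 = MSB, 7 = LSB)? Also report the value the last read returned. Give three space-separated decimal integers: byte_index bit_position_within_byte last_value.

Answer: 2 5 13

Derivation:
Read 1: bits[0:3] width=3 -> value=4 (bin 100); offset now 3 = byte 0 bit 3; 53 bits remain
Read 2: bits[3:14] width=11 -> value=194 (bin 00011000010); offset now 14 = byte 1 bit 6; 42 bits remain
Read 3: bits[14:17] width=3 -> value=7 (bin 111); offset now 17 = byte 2 bit 1; 39 bits remain
Read 4: bits[17:21] width=4 -> value=13 (bin 1101); offset now 21 = byte 2 bit 5; 35 bits remain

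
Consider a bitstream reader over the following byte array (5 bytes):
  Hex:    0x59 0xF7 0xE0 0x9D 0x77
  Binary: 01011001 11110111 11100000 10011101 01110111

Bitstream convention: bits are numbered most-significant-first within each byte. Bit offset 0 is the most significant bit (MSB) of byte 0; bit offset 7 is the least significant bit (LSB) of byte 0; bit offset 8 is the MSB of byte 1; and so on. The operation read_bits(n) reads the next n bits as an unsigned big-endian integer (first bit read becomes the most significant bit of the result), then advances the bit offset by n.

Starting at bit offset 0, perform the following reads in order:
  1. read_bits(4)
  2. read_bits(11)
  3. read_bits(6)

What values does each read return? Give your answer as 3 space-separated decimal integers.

Read 1: bits[0:4] width=4 -> value=5 (bin 0101); offset now 4 = byte 0 bit 4; 36 bits remain
Read 2: bits[4:15] width=11 -> value=1275 (bin 10011111011); offset now 15 = byte 1 bit 7; 25 bits remain
Read 3: bits[15:21] width=6 -> value=60 (bin 111100); offset now 21 = byte 2 bit 5; 19 bits remain

Answer: 5 1275 60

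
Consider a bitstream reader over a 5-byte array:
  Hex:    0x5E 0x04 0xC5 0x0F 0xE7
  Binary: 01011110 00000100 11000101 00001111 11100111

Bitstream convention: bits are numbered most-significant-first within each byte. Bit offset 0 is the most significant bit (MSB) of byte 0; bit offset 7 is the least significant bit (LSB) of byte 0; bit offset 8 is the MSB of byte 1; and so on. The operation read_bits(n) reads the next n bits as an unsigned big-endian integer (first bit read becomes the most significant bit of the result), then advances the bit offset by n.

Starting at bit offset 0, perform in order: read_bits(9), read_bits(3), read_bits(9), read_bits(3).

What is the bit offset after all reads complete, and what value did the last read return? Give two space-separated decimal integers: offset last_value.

Answer: 24 5

Derivation:
Read 1: bits[0:9] width=9 -> value=188 (bin 010111100); offset now 9 = byte 1 bit 1; 31 bits remain
Read 2: bits[9:12] width=3 -> value=0 (bin 000); offset now 12 = byte 1 bit 4; 28 bits remain
Read 3: bits[12:21] width=9 -> value=152 (bin 010011000); offset now 21 = byte 2 bit 5; 19 bits remain
Read 4: bits[21:24] width=3 -> value=5 (bin 101); offset now 24 = byte 3 bit 0; 16 bits remain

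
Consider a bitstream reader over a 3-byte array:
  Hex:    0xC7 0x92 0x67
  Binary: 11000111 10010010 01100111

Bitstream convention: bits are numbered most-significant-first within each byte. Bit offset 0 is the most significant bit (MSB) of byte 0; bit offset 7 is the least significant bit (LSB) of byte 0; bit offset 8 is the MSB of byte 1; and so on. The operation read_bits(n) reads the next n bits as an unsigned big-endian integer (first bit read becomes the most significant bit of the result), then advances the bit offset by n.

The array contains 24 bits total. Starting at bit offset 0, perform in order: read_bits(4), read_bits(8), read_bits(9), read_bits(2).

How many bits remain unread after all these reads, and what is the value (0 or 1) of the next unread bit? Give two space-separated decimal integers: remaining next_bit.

Read 1: bits[0:4] width=4 -> value=12 (bin 1100); offset now 4 = byte 0 bit 4; 20 bits remain
Read 2: bits[4:12] width=8 -> value=121 (bin 01111001); offset now 12 = byte 1 bit 4; 12 bits remain
Read 3: bits[12:21] width=9 -> value=76 (bin 001001100); offset now 21 = byte 2 bit 5; 3 bits remain
Read 4: bits[21:23] width=2 -> value=3 (bin 11); offset now 23 = byte 2 bit 7; 1 bits remain

Answer: 1 1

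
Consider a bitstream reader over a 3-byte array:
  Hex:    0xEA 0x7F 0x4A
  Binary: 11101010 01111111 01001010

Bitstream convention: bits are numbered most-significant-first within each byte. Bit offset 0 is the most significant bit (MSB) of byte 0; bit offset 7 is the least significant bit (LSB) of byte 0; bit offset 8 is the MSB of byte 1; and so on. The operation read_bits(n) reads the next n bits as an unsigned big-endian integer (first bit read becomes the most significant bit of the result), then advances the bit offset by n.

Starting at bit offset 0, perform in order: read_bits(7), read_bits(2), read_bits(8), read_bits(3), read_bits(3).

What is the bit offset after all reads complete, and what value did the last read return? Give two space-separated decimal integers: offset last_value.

Answer: 23 5

Derivation:
Read 1: bits[0:7] width=7 -> value=117 (bin 1110101); offset now 7 = byte 0 bit 7; 17 bits remain
Read 2: bits[7:9] width=2 -> value=0 (bin 00); offset now 9 = byte 1 bit 1; 15 bits remain
Read 3: bits[9:17] width=8 -> value=254 (bin 11111110); offset now 17 = byte 2 bit 1; 7 bits remain
Read 4: bits[17:20] width=3 -> value=4 (bin 100); offset now 20 = byte 2 bit 4; 4 bits remain
Read 5: bits[20:23] width=3 -> value=5 (bin 101); offset now 23 = byte 2 bit 7; 1 bits remain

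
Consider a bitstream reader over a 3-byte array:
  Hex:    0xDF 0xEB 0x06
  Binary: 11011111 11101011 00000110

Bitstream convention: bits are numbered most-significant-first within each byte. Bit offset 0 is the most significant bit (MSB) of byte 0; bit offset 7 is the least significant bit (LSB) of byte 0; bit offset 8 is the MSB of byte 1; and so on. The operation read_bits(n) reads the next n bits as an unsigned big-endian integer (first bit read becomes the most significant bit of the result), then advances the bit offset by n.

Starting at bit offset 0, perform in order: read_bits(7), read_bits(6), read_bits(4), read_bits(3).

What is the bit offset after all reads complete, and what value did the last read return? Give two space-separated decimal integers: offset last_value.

Answer: 20 0

Derivation:
Read 1: bits[0:7] width=7 -> value=111 (bin 1101111); offset now 7 = byte 0 bit 7; 17 bits remain
Read 2: bits[7:13] width=6 -> value=61 (bin 111101); offset now 13 = byte 1 bit 5; 11 bits remain
Read 3: bits[13:17] width=4 -> value=6 (bin 0110); offset now 17 = byte 2 bit 1; 7 bits remain
Read 4: bits[17:20] width=3 -> value=0 (bin 000); offset now 20 = byte 2 bit 4; 4 bits remain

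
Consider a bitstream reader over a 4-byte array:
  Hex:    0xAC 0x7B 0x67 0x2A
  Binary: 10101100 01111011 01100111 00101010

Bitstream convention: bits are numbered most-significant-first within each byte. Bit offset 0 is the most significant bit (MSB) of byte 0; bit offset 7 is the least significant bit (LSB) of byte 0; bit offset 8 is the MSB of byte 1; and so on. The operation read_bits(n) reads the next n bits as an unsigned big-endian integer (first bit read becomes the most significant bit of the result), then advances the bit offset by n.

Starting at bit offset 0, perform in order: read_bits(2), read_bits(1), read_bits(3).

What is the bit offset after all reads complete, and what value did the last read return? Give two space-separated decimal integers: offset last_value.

Answer: 6 3

Derivation:
Read 1: bits[0:2] width=2 -> value=2 (bin 10); offset now 2 = byte 0 bit 2; 30 bits remain
Read 2: bits[2:3] width=1 -> value=1 (bin 1); offset now 3 = byte 0 bit 3; 29 bits remain
Read 3: bits[3:6] width=3 -> value=3 (bin 011); offset now 6 = byte 0 bit 6; 26 bits remain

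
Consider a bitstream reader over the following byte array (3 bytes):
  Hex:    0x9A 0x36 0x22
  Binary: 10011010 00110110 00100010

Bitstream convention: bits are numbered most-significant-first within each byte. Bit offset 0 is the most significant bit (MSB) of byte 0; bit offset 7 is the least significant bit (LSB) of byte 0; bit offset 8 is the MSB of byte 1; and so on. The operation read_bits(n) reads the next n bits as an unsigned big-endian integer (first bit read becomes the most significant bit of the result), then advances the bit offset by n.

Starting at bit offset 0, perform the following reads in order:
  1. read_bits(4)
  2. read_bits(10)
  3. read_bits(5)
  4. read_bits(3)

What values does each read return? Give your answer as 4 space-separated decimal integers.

Read 1: bits[0:4] width=4 -> value=9 (bin 1001); offset now 4 = byte 0 bit 4; 20 bits remain
Read 2: bits[4:14] width=10 -> value=653 (bin 1010001101); offset now 14 = byte 1 bit 6; 10 bits remain
Read 3: bits[14:19] width=5 -> value=17 (bin 10001); offset now 19 = byte 2 bit 3; 5 bits remain
Read 4: bits[19:22] width=3 -> value=0 (bin 000); offset now 22 = byte 2 bit 6; 2 bits remain

Answer: 9 653 17 0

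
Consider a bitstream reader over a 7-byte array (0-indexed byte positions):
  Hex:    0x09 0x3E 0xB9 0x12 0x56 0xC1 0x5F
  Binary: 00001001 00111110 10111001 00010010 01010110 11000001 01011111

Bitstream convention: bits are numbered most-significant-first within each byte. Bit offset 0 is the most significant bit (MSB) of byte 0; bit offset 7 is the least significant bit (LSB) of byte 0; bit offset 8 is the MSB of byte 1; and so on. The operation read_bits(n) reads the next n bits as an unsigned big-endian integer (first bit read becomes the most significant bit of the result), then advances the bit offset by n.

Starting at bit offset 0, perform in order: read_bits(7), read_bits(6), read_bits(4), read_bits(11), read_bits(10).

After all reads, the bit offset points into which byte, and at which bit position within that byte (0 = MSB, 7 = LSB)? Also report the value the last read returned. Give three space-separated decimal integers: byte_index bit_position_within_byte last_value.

Read 1: bits[0:7] width=7 -> value=4 (bin 0000100); offset now 7 = byte 0 bit 7; 49 bits remain
Read 2: bits[7:13] width=6 -> value=39 (bin 100111); offset now 13 = byte 1 bit 5; 43 bits remain
Read 3: bits[13:17] width=4 -> value=13 (bin 1101); offset now 17 = byte 2 bit 1; 39 bits remain
Read 4: bits[17:28] width=11 -> value=913 (bin 01110010001); offset now 28 = byte 3 bit 4; 28 bits remain
Read 5: bits[28:38] width=10 -> value=149 (bin 0010010101); offset now 38 = byte 4 bit 6; 18 bits remain

Answer: 4 6 149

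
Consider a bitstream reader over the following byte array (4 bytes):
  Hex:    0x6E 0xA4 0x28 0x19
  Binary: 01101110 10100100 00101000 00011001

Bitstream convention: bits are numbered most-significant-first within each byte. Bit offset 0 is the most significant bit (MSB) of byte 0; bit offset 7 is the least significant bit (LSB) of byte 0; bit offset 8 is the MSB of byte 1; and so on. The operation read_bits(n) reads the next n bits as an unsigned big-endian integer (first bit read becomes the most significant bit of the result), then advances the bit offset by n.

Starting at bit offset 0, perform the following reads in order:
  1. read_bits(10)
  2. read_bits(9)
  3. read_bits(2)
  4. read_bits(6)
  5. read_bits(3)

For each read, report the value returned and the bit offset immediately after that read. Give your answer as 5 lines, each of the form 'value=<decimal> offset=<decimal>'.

Read 1: bits[0:10] width=10 -> value=442 (bin 0110111010); offset now 10 = byte 1 bit 2; 22 bits remain
Read 2: bits[10:19] width=9 -> value=289 (bin 100100001); offset now 19 = byte 2 bit 3; 13 bits remain
Read 3: bits[19:21] width=2 -> value=1 (bin 01); offset now 21 = byte 2 bit 5; 11 bits remain
Read 4: bits[21:27] width=6 -> value=0 (bin 000000); offset now 27 = byte 3 bit 3; 5 bits remain
Read 5: bits[27:30] width=3 -> value=6 (bin 110); offset now 30 = byte 3 bit 6; 2 bits remain

Answer: value=442 offset=10
value=289 offset=19
value=1 offset=21
value=0 offset=27
value=6 offset=30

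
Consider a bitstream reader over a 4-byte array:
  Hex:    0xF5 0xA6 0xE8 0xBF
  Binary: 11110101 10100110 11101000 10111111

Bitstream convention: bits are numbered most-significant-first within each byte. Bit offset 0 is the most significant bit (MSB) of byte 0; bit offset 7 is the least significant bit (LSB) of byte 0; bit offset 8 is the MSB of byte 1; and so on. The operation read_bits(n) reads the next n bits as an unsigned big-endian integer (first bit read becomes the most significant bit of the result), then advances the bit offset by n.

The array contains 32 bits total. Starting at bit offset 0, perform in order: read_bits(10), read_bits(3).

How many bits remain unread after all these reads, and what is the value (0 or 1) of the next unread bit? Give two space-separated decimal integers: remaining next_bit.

Read 1: bits[0:10] width=10 -> value=982 (bin 1111010110); offset now 10 = byte 1 bit 2; 22 bits remain
Read 2: bits[10:13] width=3 -> value=4 (bin 100); offset now 13 = byte 1 bit 5; 19 bits remain

Answer: 19 1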